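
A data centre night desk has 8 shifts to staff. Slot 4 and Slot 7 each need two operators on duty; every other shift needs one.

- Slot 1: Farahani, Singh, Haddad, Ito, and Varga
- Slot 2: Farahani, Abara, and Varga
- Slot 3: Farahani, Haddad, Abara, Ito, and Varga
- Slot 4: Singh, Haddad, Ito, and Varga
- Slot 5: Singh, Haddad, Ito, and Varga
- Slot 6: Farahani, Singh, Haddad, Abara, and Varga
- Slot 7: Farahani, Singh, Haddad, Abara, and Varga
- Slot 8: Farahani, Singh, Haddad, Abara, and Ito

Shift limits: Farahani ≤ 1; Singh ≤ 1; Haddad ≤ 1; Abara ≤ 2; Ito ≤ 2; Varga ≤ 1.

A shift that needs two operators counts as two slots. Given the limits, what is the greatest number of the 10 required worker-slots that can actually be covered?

8

Total capacity across all operators is 1+1+1+2+2+1 = 8, and 10 slots are needed, so at most 8 can be filled.
An assignment achieving 8: Slot 1→Ito, Slot 2→Farahani, Slot 3→Abara, Slot 4→Singh+Haddad, Slot 5→Ito, Slot 6→Abara, Slot 7→Varga.
Loads: Farahani 1/1, Singh 1/1, Haddad 1/1, Abara 2/2, Ito 2/2, Varga 1/1.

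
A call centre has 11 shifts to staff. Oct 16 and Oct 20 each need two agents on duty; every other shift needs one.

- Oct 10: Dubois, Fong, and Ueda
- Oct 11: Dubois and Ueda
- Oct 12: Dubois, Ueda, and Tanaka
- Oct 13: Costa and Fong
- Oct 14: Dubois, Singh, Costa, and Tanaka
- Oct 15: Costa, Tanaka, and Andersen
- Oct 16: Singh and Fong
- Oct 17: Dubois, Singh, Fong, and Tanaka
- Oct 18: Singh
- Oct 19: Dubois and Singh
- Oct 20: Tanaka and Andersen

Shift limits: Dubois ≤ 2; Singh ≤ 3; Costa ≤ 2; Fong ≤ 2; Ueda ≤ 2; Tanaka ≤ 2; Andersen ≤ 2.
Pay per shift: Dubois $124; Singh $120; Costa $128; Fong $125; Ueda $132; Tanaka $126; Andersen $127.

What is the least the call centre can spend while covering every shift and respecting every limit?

Oct 16 can only be covered by Singh and Fong, so that assignment is forced.
Oct 18 can only be covered by Singh, so that assignment is forced.
Oct 20 can only be covered by Tanaka and Andersen, so that assignment is forced.
Picking the cheapest available agent for each shift independently would cost $1601, but that ignores the shift limits.
An optimal schedule: Oct 10→Dubois, Oct 11→Dubois, Oct 12→Tanaka, Oct 13→Costa, Oct 14→Costa, Oct 15→Andersen, Oct 16→Singh+Fong, Oct 17→Fong, Oct 18→Singh, Oct 19→Singh, Oct 20→Tanaka+Andersen.
Total: 124 + 124 + 126 + 128 + 128 + 127 + 120 + 125 + 125 + 120 + 120 + 126 + 127 = $1620.

$1620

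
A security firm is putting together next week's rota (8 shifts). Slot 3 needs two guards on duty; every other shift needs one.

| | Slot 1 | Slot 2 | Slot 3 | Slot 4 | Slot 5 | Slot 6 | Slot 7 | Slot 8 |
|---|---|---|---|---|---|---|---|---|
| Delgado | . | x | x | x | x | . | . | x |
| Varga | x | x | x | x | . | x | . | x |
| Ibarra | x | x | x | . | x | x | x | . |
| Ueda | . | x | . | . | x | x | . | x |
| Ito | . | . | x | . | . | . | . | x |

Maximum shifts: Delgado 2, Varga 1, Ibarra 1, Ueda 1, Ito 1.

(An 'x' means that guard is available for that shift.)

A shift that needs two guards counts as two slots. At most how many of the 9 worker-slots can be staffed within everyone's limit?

Total capacity across all guards is 2+1+1+1+1 = 6, and 9 slots are needed, so at most 6 can be filled.
An assignment achieving 6: Slot 1→Varga, Slot 3→Ito, Slot 4→Delgado, Slot 5→Delgado, Slot 6→Ueda, Slot 7→Ibarra.
Loads: Delgado 2/2, Varga 1/1, Ibarra 1/1, Ueda 1/1, Ito 1/1.

6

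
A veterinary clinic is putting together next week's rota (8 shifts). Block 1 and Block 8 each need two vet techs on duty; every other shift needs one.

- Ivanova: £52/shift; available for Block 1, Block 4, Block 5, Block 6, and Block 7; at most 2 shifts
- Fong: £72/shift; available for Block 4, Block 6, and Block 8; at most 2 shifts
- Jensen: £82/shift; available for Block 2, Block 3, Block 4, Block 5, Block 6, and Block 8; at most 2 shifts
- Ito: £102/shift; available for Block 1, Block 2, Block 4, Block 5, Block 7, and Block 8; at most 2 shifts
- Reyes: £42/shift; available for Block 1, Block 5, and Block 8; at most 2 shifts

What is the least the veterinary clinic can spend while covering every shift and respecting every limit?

£700

Block 3 can only be covered by Jensen, so that assignment is forced.
Picking the cheapest available vet tech for each shift independently would cost £570, but that ignores the shift limits.
An optimal schedule: Block 1→Ivanova+Ito, Block 2→Jensen, Block 3→Jensen, Block 4→Fong, Block 5→Reyes, Block 6→Fong, Block 7→Ivanova, Block 8→Ito+Reyes.
Total: 52 + 102 + 82 + 82 + 72 + 42 + 72 + 52 + 102 + 42 = £700.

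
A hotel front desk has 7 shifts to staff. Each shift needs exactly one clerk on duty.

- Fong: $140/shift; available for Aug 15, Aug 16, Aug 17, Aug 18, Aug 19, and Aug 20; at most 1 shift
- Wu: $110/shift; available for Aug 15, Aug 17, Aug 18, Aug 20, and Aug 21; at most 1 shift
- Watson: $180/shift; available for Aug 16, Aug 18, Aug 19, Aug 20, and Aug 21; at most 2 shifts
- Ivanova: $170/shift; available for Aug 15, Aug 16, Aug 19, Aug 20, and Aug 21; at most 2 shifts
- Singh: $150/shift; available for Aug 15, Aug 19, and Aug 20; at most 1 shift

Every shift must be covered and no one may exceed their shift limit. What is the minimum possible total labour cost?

$1100

Picking the cheapest available clerk for each shift independently would cost $830, but that ignores the shift limits.
An optimal schedule: Aug 15→Ivanova, Aug 16→Watson, Aug 17→Fong, Aug 18→Wu, Aug 19→Ivanova, Aug 20→Singh, Aug 21→Watson.
Total: 170 + 180 + 140 + 110 + 170 + 150 + 180 = $1100.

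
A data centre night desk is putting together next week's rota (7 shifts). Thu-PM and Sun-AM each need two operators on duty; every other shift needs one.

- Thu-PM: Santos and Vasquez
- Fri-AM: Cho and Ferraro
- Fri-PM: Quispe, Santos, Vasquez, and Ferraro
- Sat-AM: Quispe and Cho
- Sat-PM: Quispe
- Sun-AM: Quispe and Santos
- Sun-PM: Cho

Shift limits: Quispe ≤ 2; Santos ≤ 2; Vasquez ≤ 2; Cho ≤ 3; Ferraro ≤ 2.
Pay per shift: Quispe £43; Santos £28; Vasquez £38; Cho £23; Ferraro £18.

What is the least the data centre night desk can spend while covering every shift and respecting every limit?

Thu-PM can only be covered by Santos and Vasquez, so that assignment is forced.
Sat-PM can only be covered by Quispe, so that assignment is forced.
Sun-AM can only be covered by Quispe and Santos, so that assignment is forced.
Picking the cheapest available operator for each shift independently would cost £262, and that bound is achievable.
An optimal schedule: Thu-PM→Santos+Vasquez, Fri-AM→Ferraro, Fri-PM→Ferraro, Sat-AM→Cho, Sat-PM→Quispe, Sun-AM→Santos+Quispe, Sun-PM→Cho.
Total: 28 + 38 + 18 + 18 + 23 + 43 + 28 + 43 + 23 = £262.

£262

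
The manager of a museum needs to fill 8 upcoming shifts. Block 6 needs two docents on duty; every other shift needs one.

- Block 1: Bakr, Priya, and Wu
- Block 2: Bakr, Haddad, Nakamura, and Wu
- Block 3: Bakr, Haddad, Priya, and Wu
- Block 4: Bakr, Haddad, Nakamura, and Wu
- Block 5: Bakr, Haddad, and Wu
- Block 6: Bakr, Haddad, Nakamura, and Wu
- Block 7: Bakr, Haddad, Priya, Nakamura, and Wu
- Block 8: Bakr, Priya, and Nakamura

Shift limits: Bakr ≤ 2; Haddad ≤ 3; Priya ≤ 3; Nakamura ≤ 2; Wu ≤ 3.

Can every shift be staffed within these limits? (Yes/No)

One valid schedule: Block 1→Bakr, Block 2→Haddad, Block 3→Haddad, Block 4→Haddad, Block 5→Bakr, Block 6→Nakamura+Wu, Block 7→Priya, Block 8→Priya.
Loads: Bakr 2/2, Haddad 3/3, Priya 2/3, Nakamura 1/2, Wu 1/3 — all within limits.

Yes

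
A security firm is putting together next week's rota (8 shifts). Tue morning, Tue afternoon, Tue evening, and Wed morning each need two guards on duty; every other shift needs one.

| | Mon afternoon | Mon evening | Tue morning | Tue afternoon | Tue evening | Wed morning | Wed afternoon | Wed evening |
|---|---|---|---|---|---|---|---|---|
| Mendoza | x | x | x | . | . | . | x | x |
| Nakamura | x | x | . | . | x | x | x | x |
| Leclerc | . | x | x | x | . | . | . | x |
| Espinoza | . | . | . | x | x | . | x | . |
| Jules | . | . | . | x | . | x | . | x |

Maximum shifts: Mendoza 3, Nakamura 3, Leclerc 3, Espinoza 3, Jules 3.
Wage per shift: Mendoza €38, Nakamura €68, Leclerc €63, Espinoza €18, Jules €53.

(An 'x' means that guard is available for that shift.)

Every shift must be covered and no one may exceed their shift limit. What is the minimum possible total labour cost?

€526

Tue morning can only be covered by Mendoza and Leclerc, so that assignment is forced.
Tue evening can only be covered by Nakamura and Espinoza, so that assignment is forced.
Wed morning can only be covered by Nakamura and Jules, so that assignment is forced.
Picking the cheapest available guard for each shift independently would cost €511, but that ignores the shift limits.
An optimal schedule: Mon afternoon→Mendoza, Mon evening→Mendoza, Tue morning→Mendoza+Leclerc, Tue afternoon→Espinoza+Jules, Tue evening→Espinoza+Nakamura, Wed morning→Jules+Nakamura, Wed afternoon→Espinoza, Wed evening→Jules.
Total: 38 + 38 + 38 + 63 + 18 + 53 + 18 + 68 + 53 + 68 + 18 + 53 = €526.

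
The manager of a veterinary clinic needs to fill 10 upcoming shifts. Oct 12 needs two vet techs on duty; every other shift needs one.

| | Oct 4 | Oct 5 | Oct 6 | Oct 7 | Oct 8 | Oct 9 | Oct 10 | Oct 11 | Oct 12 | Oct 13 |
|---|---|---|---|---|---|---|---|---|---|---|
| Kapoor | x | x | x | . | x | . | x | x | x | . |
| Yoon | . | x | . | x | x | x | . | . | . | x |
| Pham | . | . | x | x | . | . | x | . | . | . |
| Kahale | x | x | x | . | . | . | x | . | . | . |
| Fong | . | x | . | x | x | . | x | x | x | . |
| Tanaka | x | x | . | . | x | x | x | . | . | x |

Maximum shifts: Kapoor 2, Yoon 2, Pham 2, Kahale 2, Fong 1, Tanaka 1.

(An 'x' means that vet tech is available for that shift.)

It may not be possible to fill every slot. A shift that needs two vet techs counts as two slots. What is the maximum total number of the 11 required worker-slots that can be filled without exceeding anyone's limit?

Total capacity across all vet techs is 2+2+2+2+1+1 = 10, and 11 slots are needed, so at most 10 can be filled.
An assignment achieving 10: Oct 4→Kahale, Oct 5→Kahale, Oct 6→Pham, Oct 7→Pham, Oct 8→Tanaka, Oct 9→Yoon, Oct 11→Kapoor, Oct 12→Kapoor+Fong, Oct 13→Yoon.
Loads: Kapoor 2/2, Yoon 2/2, Pham 2/2, Kahale 2/2, Fong 1/1, Tanaka 1/1.

10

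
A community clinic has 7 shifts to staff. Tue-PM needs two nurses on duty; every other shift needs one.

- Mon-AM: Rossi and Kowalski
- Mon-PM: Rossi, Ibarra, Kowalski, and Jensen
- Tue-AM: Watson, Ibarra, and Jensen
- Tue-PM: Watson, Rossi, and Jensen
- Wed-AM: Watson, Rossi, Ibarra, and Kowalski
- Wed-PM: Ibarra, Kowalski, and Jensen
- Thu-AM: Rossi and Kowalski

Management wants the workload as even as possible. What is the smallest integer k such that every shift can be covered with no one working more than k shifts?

With 5 nurses and 8 worker-slots to fill, someone must work at least ⌈8/5⌉ = 2 shifts, so k ≥ 2.
k = 2 works: Mon-AM→Rossi, Mon-PM→Ibarra, Tue-AM→Watson, Tue-PM→Watson+Jensen, Wed-AM→Kowalski, Wed-PM→Ibarra, Thu-AM→Rossi.
Loads: Watson 2, Rossi 2, Ibarra 2, Kowalski 1, Jensen 1 — all ≤ 2.

2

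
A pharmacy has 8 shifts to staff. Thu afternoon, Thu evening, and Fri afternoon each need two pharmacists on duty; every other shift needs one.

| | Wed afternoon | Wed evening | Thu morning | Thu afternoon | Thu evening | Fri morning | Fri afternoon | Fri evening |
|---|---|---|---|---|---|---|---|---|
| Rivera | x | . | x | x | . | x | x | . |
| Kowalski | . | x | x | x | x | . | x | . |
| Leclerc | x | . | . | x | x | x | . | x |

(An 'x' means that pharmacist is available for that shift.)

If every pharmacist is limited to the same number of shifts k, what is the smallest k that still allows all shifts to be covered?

With 3 pharmacists and 11 worker-slots to fill, someone must work at least ⌈11/3⌉ = 4 shifts, so k ≥ 4.
k = 4 works: Wed afternoon→Rivera, Wed evening→Kowalski, Thu morning→Rivera, Thu afternoon→Kowalski+Leclerc, Thu evening→Kowalski+Leclerc, Fri morning→Rivera, Fri afternoon→Rivera+Kowalski, Fri evening→Leclerc.
Loads: Rivera 4, Kowalski 4, Leclerc 3 — all ≤ 4.

4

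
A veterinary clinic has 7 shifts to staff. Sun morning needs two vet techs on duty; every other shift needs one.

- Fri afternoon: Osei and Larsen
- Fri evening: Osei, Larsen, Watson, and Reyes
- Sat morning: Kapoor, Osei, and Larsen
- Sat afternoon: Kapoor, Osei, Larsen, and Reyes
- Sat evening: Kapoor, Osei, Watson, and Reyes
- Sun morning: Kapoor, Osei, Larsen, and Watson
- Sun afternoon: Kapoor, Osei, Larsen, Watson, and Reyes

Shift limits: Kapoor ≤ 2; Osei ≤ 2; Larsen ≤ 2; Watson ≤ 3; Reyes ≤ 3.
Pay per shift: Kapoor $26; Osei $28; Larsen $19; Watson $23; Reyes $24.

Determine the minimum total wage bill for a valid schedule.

Picking the cheapest available vet tech for each shift independently would cost $160, but that ignores the shift limits.
An optimal schedule: Fri afternoon→Larsen, Fri evening→Watson, Sat morning→Larsen, Sat afternoon→Reyes, Sat evening→Watson, Sun morning→Watson+Kapoor, Sun afternoon→Reyes.
Total: 19 + 23 + 19 + 24 + 23 + 23 + 26 + 24 = $181.

$181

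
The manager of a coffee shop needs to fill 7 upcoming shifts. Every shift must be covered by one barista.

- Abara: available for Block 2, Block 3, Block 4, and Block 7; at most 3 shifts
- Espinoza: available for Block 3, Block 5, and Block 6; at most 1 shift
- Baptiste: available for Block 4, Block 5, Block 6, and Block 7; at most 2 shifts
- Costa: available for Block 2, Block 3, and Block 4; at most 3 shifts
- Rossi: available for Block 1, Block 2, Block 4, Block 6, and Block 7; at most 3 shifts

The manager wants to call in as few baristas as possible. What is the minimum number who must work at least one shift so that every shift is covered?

7 slots to fill and no one can take more than 3, so at least ⌈7/3⌉ = 3 baristas are needed.
Abara, Espinoza, and Rossi alone can cover everything: Block 1→Rossi, Block 2→Abara, Block 3→Abara, Block 4→Abara, Block 5→Espinoza, Block 6→Rossi, Block 7→Rossi.

3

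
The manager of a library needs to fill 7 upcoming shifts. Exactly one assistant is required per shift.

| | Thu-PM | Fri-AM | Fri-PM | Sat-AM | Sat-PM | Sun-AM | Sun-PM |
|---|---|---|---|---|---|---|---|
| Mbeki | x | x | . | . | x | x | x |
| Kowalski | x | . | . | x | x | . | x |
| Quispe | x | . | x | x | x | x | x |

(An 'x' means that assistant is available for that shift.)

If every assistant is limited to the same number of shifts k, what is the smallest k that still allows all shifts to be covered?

3

With 3 assistants and 7 worker-slots to fill, someone must work at least ⌈7/3⌉ = 3 shifts, so k ≥ 3.
k = 3 works: Thu-PM→Mbeki, Fri-AM→Mbeki, Fri-PM→Quispe, Sat-AM→Kowalski, Sat-PM→Kowalski, Sun-AM→Mbeki, Sun-PM→Kowalski.
Loads: Mbeki 3, Kowalski 3, Quispe 1 — all ≤ 3.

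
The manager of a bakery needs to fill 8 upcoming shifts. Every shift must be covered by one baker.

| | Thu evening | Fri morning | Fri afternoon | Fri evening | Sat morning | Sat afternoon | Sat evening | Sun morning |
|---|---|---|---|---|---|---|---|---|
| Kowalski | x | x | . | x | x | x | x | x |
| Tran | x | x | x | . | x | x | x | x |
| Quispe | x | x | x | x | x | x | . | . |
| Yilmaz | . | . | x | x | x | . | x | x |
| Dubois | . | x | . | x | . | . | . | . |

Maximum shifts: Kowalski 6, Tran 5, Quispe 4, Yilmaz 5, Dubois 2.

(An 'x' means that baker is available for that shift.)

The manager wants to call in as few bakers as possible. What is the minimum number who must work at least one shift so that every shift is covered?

8 slots to fill and no one can take more than 6, so at least ⌈8/6⌉ = 2 bakers are needed.
Kowalski and Tran alone can cover everything: Thu evening→Kowalski, Fri morning→Kowalski, Fri afternoon→Tran, Fri evening→Kowalski, Sat morning→Kowalski, Sat afternoon→Kowalski, Sat evening→Kowalski, Sun morning→Tran.

2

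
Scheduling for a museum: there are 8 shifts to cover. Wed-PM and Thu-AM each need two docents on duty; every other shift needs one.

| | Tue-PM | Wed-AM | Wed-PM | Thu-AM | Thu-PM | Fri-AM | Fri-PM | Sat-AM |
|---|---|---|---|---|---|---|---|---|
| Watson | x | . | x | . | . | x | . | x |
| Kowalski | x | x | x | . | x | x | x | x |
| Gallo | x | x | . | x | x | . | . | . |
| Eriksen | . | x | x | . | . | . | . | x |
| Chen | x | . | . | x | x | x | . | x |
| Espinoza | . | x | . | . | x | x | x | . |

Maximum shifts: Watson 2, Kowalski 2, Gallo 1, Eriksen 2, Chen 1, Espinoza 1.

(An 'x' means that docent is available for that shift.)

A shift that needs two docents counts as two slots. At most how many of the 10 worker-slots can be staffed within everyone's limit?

Total capacity across all docents is 2+2+1+2+1+1 = 9, and 10 slots are needed, so at most 9 can be filled.
An assignment achieving 9: Tue-PM→Watson, Wed-AM→Eriksen, Wed-PM→Watson+Kowalski, Thu-AM→Gallo+Chen, Thu-PM→Espinoza, Fri-PM→Kowalski, Sat-AM→Eriksen.
Loads: Watson 2/2, Kowalski 2/2, Gallo 1/1, Eriksen 2/2, Chen 1/1, Espinoza 1/1.

9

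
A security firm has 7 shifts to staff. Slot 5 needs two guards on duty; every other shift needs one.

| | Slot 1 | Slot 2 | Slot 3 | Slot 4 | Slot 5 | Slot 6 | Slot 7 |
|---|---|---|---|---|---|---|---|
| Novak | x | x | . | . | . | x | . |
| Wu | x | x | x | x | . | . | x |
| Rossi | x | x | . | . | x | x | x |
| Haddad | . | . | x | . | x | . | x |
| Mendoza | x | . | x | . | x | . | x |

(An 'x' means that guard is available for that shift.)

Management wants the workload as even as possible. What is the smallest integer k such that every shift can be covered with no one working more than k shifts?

2

With 5 guards and 8 worker-slots to fill, someone must work at least ⌈8/5⌉ = 2 shifts, so k ≥ 2.
k = 2 works: Slot 1→Rossi, Slot 2→Novak, Slot 3→Wu, Slot 4→Wu, Slot 5→Rossi+Haddad, Slot 6→Novak, Slot 7→Haddad.
Loads: Novak 2, Wu 2, Rossi 2, Haddad 2, Mendoza 0 — all ≤ 2.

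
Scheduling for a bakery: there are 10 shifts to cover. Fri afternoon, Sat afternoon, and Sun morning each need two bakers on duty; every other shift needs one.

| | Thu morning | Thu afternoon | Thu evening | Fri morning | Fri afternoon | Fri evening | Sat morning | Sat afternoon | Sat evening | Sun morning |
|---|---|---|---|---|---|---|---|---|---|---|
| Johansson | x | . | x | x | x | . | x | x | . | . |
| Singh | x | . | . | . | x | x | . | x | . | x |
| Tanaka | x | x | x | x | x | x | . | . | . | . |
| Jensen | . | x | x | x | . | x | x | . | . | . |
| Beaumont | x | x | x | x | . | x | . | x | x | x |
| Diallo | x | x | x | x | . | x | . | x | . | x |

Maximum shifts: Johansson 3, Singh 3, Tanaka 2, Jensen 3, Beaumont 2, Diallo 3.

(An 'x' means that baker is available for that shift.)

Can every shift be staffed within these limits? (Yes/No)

Sat evening can only be covered by Beaumont, so that assignment is forced.
One valid schedule: Thu morning→Johansson, Thu afternoon→Tanaka, Thu evening→Tanaka, Fri morning→Jensen, Fri afternoon→Johansson+Singh, Fri evening→Jensen, Sat morning→Johansson, Sat afternoon→Singh+Diallo, Sat evening→Beaumont, Sun morning→Singh+Beaumont.
Loads: Johansson 3/3, Singh 3/3, Tanaka 2/2, Jensen 2/3, Beaumont 2/2, Diallo 1/3 — all within limits.

Yes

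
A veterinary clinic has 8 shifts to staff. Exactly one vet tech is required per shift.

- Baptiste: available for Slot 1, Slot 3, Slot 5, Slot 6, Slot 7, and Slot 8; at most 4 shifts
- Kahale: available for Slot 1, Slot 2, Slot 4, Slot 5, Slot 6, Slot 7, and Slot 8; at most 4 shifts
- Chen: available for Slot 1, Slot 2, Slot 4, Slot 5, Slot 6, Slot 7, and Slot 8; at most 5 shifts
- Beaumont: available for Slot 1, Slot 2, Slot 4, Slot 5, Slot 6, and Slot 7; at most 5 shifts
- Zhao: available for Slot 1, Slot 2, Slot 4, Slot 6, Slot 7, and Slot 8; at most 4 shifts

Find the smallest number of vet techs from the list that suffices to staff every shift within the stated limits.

8 slots to fill and no one can take more than 5, so at least ⌈8/5⌉ = 2 vet techs are needed.
Baptiste and Kahale alone can cover everything: Slot 1→Baptiste, Slot 2→Kahale, Slot 3→Baptiste, Slot 4→Kahale, Slot 5→Baptiste, Slot 6→Baptiste, Slot 7→Kahale, Slot 8→Kahale.

2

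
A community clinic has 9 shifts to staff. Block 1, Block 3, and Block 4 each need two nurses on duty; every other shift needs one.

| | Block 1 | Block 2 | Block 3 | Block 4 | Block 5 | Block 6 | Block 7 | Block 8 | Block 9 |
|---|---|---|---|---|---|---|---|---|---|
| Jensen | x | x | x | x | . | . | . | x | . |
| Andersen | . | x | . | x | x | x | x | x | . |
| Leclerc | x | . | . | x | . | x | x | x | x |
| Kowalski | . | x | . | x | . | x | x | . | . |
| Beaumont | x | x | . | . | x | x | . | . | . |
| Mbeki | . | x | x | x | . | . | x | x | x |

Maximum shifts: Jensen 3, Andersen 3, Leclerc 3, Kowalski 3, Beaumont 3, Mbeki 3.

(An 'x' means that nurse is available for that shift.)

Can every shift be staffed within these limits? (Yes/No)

Yes

Block 3 can only be covered by Jensen and Mbeki, so that assignment is forced.
One valid schedule: Block 1→Jensen+Leclerc, Block 2→Kowalski, Block 3→Jensen+Mbeki, Block 4→Leclerc+Kowalski, Block 5→Andersen, Block 6→Andersen, Block 7→Andersen, Block 8→Jensen, Block 9→Leclerc.
Loads: Jensen 3/3, Andersen 3/3, Leclerc 3/3, Kowalski 2/3, Beaumont 0/3, Mbeki 1/3 — all within limits.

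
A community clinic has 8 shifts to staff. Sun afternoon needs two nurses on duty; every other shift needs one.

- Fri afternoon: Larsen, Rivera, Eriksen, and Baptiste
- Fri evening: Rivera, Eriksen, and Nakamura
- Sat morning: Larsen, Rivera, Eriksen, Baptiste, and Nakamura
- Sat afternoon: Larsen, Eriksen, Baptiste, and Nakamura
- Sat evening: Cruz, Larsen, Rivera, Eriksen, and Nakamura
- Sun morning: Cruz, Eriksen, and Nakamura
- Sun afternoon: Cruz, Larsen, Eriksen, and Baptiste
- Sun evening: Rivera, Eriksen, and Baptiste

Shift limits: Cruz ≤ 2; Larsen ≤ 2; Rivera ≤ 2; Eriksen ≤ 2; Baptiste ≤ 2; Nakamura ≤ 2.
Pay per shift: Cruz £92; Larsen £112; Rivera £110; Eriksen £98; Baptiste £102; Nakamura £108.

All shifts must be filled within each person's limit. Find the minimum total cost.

£910

Picking the cheapest available nurse for each shift independently would cost £864, but that ignores the shift limits.
An optimal schedule: Fri afternoon→Baptiste, Fri evening→Eriksen, Sat morning→Nakamura, Sat afternoon→Nakamura, Sat evening→Rivera, Sun morning→Cruz, Sun afternoon→Cruz+Baptiste, Sun evening→Eriksen.
Total: 102 + 98 + 108 + 108 + 110 + 92 + 92 + 102 + 98 = £910.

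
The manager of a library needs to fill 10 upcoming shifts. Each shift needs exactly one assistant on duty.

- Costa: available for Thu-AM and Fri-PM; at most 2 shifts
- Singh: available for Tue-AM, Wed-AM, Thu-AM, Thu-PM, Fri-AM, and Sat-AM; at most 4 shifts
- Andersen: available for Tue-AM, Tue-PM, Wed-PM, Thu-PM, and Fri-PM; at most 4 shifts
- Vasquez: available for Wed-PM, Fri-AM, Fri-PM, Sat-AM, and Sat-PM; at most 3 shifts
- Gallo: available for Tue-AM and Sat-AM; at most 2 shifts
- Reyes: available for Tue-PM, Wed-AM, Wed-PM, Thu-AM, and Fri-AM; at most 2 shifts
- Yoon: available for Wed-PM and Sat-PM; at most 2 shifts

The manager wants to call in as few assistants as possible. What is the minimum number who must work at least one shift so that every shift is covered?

10 slots to fill and no one can take more than 4, so at least ⌈10/4⌉ = 3 assistants are needed.
Singh, Andersen, and Vasquez alone can cover everything: Tue-AM→Singh, Tue-PM→Andersen, Wed-AM→Singh, Wed-PM→Andersen, Thu-AM→Singh, Thu-PM→Singh, Fri-AM→Vasquez, Fri-PM→Andersen, Sat-AM→Vasquez, Sat-PM→Vasquez.

3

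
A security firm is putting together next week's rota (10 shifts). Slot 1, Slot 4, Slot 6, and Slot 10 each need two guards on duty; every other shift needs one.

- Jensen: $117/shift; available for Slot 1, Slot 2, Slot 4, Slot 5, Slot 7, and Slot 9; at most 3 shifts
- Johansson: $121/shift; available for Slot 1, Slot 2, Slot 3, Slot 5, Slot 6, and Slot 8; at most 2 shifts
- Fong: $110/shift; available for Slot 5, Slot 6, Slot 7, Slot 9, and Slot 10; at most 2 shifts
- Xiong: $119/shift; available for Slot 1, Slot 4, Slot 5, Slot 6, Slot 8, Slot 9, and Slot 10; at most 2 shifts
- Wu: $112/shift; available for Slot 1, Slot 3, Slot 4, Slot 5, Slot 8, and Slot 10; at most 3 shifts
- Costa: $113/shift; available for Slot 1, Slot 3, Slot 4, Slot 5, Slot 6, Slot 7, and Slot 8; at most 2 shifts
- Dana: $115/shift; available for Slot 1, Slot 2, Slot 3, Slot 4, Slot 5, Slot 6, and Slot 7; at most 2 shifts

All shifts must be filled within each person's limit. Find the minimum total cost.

Picking the cheapest available guard for each shift independently would cost $1564, but that ignores the shift limits.
An optimal schedule: Slot 1→Jensen+Xiong, Slot 2→Dana, Slot 3→Wu, Slot 4→Costa+Jensen, Slot 5→Jensen, Slot 6→Dana+Xiong, Slot 7→Costa, Slot 8→Wu, Slot 9→Fong, Slot 10→Fong+Wu.
Total: 117 + 119 + 115 + 112 + 113 + 117 + 117 + 115 + 119 + 113 + 112 + 110 + 110 + 112 = $1601.

$1601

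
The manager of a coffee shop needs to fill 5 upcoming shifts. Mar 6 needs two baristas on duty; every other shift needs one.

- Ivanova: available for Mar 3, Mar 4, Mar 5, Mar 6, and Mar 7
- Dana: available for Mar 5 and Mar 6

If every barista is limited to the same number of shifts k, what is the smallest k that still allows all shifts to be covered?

With 2 baristas and 6 worker-slots to fill, someone must work at least ⌈6/2⌉ = 3 shifts, so k ≥ 3.
k = 3 fails: Shifts {Mar 3, Mar 4, Mar 6, Mar 7} need 5 worker-slots in total, but the baristas available for any of those shifts (Ivanova and Dana) can supply at most 4 among them. So no valid schedule exists.
k = 4 works: Mar 3→Ivanova, Mar 4→Ivanova, Mar 5→Dana, Mar 6→Ivanova+Dana, Mar 7→Ivanova.
Loads: Ivanova 4, Dana 2 — all ≤ 4.

4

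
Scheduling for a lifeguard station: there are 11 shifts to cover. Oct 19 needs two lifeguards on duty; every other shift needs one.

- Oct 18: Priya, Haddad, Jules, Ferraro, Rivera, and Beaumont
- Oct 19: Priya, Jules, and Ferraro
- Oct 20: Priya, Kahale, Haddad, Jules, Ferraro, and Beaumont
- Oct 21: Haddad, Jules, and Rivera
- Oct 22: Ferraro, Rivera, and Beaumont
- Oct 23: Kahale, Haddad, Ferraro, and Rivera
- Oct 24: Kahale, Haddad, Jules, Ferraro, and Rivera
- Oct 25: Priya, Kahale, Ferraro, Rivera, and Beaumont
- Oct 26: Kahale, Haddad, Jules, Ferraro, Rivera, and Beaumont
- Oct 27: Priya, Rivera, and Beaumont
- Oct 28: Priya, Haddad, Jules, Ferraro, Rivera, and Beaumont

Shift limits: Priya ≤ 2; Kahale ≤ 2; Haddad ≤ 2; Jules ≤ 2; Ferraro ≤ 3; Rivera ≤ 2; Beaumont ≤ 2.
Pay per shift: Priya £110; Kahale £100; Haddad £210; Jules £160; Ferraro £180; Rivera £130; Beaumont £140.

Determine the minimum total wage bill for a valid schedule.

£1640

Picking the cheapest available lifeguard for each shift independently would cost £1360, but that ignores the shift limits.
An optimal schedule: Oct 18→Beaumont, Oct 19→Priya+Jules, Oct 20→Jules, Oct 21→Rivera, Oct 22→Rivera, Oct 23→Kahale, Oct 24→Kahale, Oct 25→Beaumont, Oct 26→Ferraro, Oct 27→Priya, Oct 28→Ferraro.
Total: 140 + 110 + 160 + 160 + 130 + 130 + 100 + 100 + 140 + 180 + 110 + 180 = £1640.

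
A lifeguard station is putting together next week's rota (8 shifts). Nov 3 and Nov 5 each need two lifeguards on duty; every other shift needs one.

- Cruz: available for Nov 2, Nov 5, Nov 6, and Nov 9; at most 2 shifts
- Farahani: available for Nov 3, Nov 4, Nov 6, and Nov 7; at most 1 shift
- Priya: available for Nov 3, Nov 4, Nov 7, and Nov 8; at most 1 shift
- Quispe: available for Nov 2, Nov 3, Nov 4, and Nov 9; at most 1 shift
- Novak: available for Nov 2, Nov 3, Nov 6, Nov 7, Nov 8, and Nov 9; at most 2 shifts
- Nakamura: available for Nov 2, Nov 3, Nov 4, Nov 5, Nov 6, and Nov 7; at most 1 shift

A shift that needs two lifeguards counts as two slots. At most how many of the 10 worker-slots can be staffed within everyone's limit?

Total capacity across all lifeguards is 2+1+1+1+2+1 = 8, and 10 slots are needed, so at most 8 can be filled.
An assignment achieving 8: Nov 2→Quispe, Nov 4→Farahani, Nov 5→Cruz+Nakamura, Nov 6→Novak, Nov 7→Novak, Nov 8→Priya, Nov 9→Cruz.
Loads: Cruz 2/2, Farahani 1/1, Priya 1/1, Quispe 1/1, Novak 2/2, Nakamura 1/1.

8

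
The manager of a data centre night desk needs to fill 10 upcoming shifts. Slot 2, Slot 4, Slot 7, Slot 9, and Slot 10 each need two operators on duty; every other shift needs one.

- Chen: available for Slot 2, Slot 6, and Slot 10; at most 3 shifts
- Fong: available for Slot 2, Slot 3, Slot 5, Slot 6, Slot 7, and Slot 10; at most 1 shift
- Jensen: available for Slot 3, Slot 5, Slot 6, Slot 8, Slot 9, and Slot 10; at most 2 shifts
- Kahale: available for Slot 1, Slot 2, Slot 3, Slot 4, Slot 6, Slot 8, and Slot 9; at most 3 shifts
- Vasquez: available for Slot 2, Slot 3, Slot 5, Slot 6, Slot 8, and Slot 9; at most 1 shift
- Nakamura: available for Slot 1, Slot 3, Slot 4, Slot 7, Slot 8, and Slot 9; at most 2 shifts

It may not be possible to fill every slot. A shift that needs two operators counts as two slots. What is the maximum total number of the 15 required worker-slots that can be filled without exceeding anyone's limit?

12

Total capacity across all operators is 3+1+2+3+1+2 = 12, and 15 slots are needed, so at most 12 can be filled.
An assignment achieving 12: Slot 1→Kahale, Slot 2→Chen+Kahale, Slot 4→Kahale+Nakamura, Slot 5→Jensen, Slot 6→Chen, Slot 7→Fong+Nakamura, Slot 8→Vasquez, Slot 10→Chen+Jensen.
Loads: Chen 3/3, Fong 1/1, Jensen 2/2, Kahale 3/3, Vasquez 1/1, Nakamura 2/2.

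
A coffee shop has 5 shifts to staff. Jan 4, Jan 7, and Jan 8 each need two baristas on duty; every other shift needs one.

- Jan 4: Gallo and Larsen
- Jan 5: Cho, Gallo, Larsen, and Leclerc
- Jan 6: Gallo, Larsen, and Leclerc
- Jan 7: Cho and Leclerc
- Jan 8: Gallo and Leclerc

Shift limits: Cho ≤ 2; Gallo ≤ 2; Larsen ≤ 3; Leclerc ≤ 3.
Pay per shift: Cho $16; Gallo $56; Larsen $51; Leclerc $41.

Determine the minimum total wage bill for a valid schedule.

$318

Jan 4 can only be covered by Gallo and Larsen, so that assignment is forced.
Jan 7 can only be covered by Cho and Leclerc, so that assignment is forced.
Jan 8 can only be covered by Gallo and Leclerc, so that assignment is forced.
Picking the cheapest available barista for each shift independently would cost $318, and that bound is achievable.
An optimal schedule: Jan 4→Larsen+Gallo, Jan 5→Cho, Jan 6→Leclerc, Jan 7→Cho+Leclerc, Jan 8→Leclerc+Gallo.
Total: 51 + 56 + 16 + 41 + 16 + 41 + 41 + 56 = $318.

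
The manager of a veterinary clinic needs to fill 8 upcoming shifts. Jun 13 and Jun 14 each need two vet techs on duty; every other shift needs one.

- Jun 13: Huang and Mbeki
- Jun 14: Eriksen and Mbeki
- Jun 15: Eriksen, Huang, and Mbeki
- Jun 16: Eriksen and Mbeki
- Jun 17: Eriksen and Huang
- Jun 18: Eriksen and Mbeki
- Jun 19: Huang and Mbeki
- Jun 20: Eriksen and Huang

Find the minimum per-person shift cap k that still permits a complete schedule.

4

With 3 vet techs and 10 worker-slots to fill, someone must work at least ⌈10/3⌉ = 4 shifts, so k ≥ 4.
k = 4 works: Jun 13→Huang+Mbeki, Jun 14→Eriksen+Mbeki, Jun 15→Huang, Jun 16→Eriksen, Jun 17→Eriksen, Jun 18→Eriksen, Jun 19→Huang, Jun 20→Huang.
Loads: Eriksen 4, Huang 4, Mbeki 2 — all ≤ 4.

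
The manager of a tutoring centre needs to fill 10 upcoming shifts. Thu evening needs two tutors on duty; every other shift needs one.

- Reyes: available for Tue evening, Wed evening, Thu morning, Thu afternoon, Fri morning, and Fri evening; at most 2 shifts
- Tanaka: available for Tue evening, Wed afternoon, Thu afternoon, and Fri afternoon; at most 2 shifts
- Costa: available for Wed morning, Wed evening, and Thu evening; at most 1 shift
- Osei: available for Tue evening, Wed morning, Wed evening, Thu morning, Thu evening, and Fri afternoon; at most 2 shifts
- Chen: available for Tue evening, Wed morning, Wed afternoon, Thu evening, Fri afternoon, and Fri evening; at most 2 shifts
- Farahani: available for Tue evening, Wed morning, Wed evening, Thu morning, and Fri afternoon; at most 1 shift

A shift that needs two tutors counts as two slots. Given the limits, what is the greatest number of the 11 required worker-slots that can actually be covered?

10

Total capacity across all tutors is 2+2+1+2+2+1 = 10, and 11 slots are needed, so at most 10 can be filled.
An assignment achieving 10: Wed morning→Chen, Wed afternoon→Tanaka, Wed evening→Farahani, Thu morning→Osei, Thu afternoon→Reyes, Thu evening→Costa+Osei, Fri morning→Reyes, Fri afternoon→Tanaka, Fri evening→Chen.
Loads: Reyes 2/2, Tanaka 2/2, Costa 1/1, Osei 2/2, Chen 2/2, Farahani 1/1.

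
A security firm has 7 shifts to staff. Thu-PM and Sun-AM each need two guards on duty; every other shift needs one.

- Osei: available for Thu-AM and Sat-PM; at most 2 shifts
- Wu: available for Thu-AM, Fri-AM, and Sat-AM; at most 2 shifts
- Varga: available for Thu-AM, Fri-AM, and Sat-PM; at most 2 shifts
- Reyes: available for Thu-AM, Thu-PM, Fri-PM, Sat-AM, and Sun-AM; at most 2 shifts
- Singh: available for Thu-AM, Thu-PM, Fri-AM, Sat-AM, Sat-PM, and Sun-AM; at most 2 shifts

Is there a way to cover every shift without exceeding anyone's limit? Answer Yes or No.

No

Total capacity is 10 and 9 slots are needed, so capacity alone doesn't rule it out.
Shifts {Thu-PM, Fri-PM, Sun-AM} need 5 worker-slots in total, but the guards available for any of those shifts (Reyes and Singh) can supply at most 4 among them. So no valid schedule exists.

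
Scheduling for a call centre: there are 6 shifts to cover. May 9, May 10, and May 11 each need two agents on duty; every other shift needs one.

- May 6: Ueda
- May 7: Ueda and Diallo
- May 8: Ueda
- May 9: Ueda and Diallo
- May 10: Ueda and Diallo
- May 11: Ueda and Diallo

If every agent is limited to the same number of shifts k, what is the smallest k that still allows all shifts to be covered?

5

With 2 agents and 9 worker-slots to fill, someone must work at least ⌈9/2⌉ = 5 shifts, so k ≥ 5.
k = 5 works: May 6→Ueda, May 7→Diallo, May 8→Ueda, May 9→Ueda+Diallo, May 10→Ueda+Diallo, May 11→Ueda+Diallo.
Loads: Ueda 5, Diallo 4 — all ≤ 5.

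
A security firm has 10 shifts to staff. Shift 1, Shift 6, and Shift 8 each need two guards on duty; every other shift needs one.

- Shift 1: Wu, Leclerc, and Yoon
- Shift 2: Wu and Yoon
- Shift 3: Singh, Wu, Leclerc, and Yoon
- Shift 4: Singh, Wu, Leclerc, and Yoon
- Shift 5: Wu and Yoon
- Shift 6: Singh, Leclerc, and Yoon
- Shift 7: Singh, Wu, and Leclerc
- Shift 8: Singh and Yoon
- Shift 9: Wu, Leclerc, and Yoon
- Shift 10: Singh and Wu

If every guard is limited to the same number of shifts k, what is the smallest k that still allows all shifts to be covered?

With 4 guards and 13 worker-slots to fill, someone must work at least ⌈13/4⌉ = 4 shifts, so k ≥ 4.
k = 4 works: Shift 1→Wu+Leclerc, Shift 2→Wu, Shift 3→Leclerc, Shift 4→Leclerc, Shift 5→Wu, Shift 6→Singh+Leclerc, Shift 7→Singh, Shift 8→Singh+Yoon, Shift 9→Wu, Shift 10→Singh.
Loads: Singh 4, Wu 4, Leclerc 4, Yoon 1 — all ≤ 4.

4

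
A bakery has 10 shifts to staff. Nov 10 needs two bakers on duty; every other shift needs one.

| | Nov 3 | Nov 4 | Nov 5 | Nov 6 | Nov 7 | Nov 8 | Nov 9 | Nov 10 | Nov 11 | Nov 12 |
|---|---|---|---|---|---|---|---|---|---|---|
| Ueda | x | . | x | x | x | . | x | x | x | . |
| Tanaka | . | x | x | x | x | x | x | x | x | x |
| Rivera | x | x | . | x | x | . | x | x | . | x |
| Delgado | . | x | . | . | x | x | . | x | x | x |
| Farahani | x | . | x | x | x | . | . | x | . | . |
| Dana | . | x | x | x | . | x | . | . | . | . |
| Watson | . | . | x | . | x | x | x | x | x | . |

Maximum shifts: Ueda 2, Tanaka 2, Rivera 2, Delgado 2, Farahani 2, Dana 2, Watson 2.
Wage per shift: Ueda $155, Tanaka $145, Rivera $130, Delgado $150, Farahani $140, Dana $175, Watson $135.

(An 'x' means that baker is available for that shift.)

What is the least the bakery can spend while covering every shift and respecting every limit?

Picking the cheapest available baker for each shift independently would cost $1450, but that ignores the shift limits.
An optimal schedule: Nov 3→Rivera, Nov 4→Tanaka, Nov 5→Farahani, Nov 6→Farahani, Nov 7→Delgado, Nov 8→Watson, Nov 9→Watson, Nov 10→Delgado+Ueda, Nov 11→Tanaka, Nov 12→Rivera.
Total: 130 + 145 + 140 + 140 + 150 + 135 + 135 + 150 + 155 + 145 + 130 = $1555.

$1555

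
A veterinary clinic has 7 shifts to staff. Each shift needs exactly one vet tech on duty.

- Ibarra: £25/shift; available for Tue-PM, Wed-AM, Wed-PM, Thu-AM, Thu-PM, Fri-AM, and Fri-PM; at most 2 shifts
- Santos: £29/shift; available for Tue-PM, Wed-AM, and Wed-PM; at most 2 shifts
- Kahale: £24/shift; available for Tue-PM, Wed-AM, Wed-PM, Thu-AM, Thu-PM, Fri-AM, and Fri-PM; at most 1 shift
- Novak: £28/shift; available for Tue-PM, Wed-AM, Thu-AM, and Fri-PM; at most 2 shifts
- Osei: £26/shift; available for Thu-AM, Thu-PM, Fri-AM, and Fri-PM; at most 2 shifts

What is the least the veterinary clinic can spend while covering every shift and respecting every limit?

Picking the cheapest available vet tech for each shift independently would cost £168, but that ignores the shift limits.
An optimal schedule: Tue-PM→Novak, Wed-AM→Novak, Wed-PM→Kahale, Thu-AM→Osei, Thu-PM→Ibarra, Fri-AM→Ibarra, Fri-PM→Osei.
Total: 28 + 28 + 24 + 26 + 25 + 25 + 26 = £182.

£182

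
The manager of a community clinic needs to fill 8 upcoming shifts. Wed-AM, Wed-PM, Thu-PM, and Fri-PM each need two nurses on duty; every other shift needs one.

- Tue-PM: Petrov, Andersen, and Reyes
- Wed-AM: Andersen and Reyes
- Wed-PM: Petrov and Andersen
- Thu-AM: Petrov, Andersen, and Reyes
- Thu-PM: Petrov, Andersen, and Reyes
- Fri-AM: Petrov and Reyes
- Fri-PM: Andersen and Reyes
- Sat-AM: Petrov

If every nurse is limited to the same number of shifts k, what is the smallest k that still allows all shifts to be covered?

With 3 nurses and 12 worker-slots to fill, someone must work at least ⌈12/3⌉ = 4 shifts, so k ≥ 4.
k = 4 works: Tue-PM→Petrov, Wed-AM→Andersen+Reyes, Wed-PM→Petrov+Andersen, Thu-AM→Reyes, Thu-PM→Andersen+Reyes, Fri-AM→Petrov, Fri-PM→Andersen+Reyes, Sat-AM→Petrov.
Loads: Petrov 4, Andersen 4, Reyes 4 — all ≤ 4.

4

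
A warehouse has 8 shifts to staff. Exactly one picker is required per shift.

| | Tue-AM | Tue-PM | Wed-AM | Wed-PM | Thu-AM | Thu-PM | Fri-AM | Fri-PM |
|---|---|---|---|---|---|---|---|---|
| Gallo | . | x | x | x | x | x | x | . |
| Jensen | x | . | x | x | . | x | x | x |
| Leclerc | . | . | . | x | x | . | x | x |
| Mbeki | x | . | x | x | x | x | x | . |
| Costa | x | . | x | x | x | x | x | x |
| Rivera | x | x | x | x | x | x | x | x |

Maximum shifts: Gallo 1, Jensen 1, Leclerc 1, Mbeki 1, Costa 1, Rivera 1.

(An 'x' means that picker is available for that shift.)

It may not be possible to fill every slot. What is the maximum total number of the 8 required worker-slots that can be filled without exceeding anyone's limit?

Total capacity across all pickers is 1+1+1+1+1+1 = 6, and 8 slots are needed, so at most 6 can be filled.
An assignment achieving 6: Tue-AM→Jensen, Tue-PM→Gallo, Wed-AM→Mbeki, Thu-AM→Costa, Thu-PM→Rivera, Fri-PM→Leclerc.
Loads: Gallo 1/1, Jensen 1/1, Leclerc 1/1, Mbeki 1/1, Costa 1/1, Rivera 1/1.

6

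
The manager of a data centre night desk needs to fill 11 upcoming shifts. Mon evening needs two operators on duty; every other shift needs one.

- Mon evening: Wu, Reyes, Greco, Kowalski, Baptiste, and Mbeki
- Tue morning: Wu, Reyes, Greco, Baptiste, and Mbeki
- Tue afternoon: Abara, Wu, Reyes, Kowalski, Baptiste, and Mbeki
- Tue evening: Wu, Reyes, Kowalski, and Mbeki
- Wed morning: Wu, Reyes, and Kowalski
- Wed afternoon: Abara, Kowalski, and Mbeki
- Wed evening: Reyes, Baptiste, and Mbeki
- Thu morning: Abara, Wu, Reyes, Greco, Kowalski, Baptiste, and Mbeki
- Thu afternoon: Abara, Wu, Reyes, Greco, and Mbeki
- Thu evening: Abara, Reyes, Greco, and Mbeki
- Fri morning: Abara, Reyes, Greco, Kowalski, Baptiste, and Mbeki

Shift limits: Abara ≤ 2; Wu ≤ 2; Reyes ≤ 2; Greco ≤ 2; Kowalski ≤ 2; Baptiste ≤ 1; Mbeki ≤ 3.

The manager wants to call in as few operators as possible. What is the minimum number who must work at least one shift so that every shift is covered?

6

12 slots to fill and no one can take more than 3, so at least ⌈12/3⌉ = 4 operators are needed.
Any 5 operators together have capacity at most 3+2+2+2+2 = 11 < 12 slots, so 5 can never suffice.
Abara, Wu, Reyes, Greco, Kowalski, and Mbeki alone can cover everything: Mon evening→Kowalski+Mbeki, Tue morning→Wu, Tue afternoon→Kowalski, Tue evening→Reyes, Wed morning→Wu, Wed afternoon→Abara, Wed evening→Reyes, Thu morning→Mbeki, Thu afternoon→Greco, Thu evening→Abara, Fri morning→Greco.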